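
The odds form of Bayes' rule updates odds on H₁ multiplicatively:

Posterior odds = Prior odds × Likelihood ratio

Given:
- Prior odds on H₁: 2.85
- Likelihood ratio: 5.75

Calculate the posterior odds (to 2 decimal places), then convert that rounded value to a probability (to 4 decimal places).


Step 1: Calculate posterior odds
Posterior odds = Prior odds × LR
               = 2.85 × 5.75
               = 16.39

Step 2: Convert to probability
P(H₁|E) = Posterior odds / (1 + Posterior odds)
       = 16.39 / (1 + 16.39)
       = 16.39 / 17.39
       = 0.9425

The evidence increased P(H₁) from 0.7403 to 0.9425.


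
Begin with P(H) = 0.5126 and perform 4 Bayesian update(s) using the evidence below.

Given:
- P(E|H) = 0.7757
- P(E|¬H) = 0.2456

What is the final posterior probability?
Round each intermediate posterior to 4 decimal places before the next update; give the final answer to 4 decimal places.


Sequential Bayesian updating:

Initial prior: P(H) = 0.5126

Update 1:
  P(E) = 0.7757 × 0.5126 + 0.2456 × 0.4874 = 0.39762382 + 0.11970544 = 0.51732926
  P(H|E) = 0.39762382 / 0.51732926 = 0.7686

Update 2:
  P(E) = 0.7757 × 0.7686 + 0.2456 × 0.2314 = 0.59620302 + 0.05683184 = 0.65303486
  P(H|E) = 0.59620302 / 0.65303486 = 0.9130

Update 3:
  P(E) = 0.7757 × 0.9130 + 0.2456 × 0.0870 = 0.70821410 + 0.02136720 = 0.72958130
  P(H|E) = 0.70821410 / 0.72958130 = 0.9707

Update 4:
  P(E) = 0.7757 × 0.9707 + 0.2456 × 0.0293 = 0.75297199 + 0.00719608 = 0.76016807
  P(H|E) = 0.75297199 / 0.76016807 = 0.9905

Final posterior: 0.9905


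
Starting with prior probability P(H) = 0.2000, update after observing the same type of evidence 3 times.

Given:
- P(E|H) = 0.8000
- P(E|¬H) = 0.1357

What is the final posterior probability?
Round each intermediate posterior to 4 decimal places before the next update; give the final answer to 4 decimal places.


Sequential Bayesian updating:

Initial prior: P(H) = 0.2000

Update 1:
  P(E) = 0.8000 × 0.2000 + 0.1357 × 0.8000 = 0.16000000 + 0.10856000 = 0.26856000
  P(H|E) = 0.16000000 / 0.26856000 = 0.5958

Update 2:
  P(E) = 0.8000 × 0.5958 + 0.1357 × 0.4042 = 0.47664000 + 0.05484994 = 0.53148994
  P(H|E) = 0.47664000 / 0.53148994 = 0.8968

Update 3:
  P(E) = 0.8000 × 0.8968 + 0.1357 × 0.1032 = 0.71744000 + 0.01400424 = 0.73144424
  P(H|E) = 0.71744000 / 0.73144424 = 0.9809

Final posterior: 0.9809


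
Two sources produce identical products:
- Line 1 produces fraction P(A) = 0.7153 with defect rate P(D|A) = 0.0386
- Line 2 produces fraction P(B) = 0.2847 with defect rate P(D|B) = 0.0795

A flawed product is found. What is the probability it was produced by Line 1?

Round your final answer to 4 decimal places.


Let A = from Line 1, D = flawed

Given:
- P(A) = 0.7153, P(B) = 0.2847
- P(D|A) = 0.0386, P(D|B) = 0.0795

Step 1: Find P(D)
P(D) = P(D|A)P(A) + P(D|B)P(B)
     = 0.0386 × 0.7153 + 0.0795 × 0.2847
     = 0.02761058 + 0.02263365
     = 0.05024423

Step 2: Apply Bayes' theorem
P(A|D) = P(D|A)P(A) / P(D)
       = 0.02761058 / 0.05024423
       = 0.5495


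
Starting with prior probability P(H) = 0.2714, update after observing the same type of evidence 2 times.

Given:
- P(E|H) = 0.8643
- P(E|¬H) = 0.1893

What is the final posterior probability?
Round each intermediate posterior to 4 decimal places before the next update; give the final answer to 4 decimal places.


Sequential Bayesian updating:

Initial prior: P(H) = 0.2714

Update 1:
  P(E) = 0.8643 × 0.2714 + 0.1893 × 0.7286 = 0.23457102 + 0.13792398 = 0.37249500
  P(H|E) = 0.23457102 / 0.37249500 = 0.6297

Update 2:
  P(E) = 0.8643 × 0.6297 + 0.1893 × 0.3703 = 0.54424971 + 0.07009779 = 0.61434750
  P(H|E) = 0.54424971 / 0.61434750 = 0.8859

Final posterior: 0.8859


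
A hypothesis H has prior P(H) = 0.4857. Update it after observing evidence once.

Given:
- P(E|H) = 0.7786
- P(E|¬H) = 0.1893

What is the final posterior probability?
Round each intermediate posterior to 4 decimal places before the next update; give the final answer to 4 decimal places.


Sequential Bayesian updating:

Initial prior: P(H) = 0.4857

Update 1:
  P(E) = 0.7786 × 0.4857 + 0.1893 × 0.5143 = 0.37816602 + 0.09735699 = 0.47552301
  P(H|E) = 0.37816602 / 0.47552301 = 0.7953

Final posterior: 0.7953


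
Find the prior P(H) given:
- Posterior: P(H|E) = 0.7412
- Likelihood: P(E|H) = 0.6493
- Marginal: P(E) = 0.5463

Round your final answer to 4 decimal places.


From Bayes' theorem: P(H|E) = P(E|H) × P(H) / P(E)

Rearranging for P(H):
P(H) = P(H|E) × P(E) / P(E|H)
     = 0.7412 × 0.5463 / 0.6493
     = 0.40491756 / 0.6493
     = 0.6236


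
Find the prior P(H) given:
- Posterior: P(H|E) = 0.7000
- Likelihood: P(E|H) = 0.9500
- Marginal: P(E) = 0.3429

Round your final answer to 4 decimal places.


From Bayes' theorem: P(H|E) = P(E|H) × P(H) / P(E)

Rearranging for P(H):
P(H) = P(H|E) × P(E) / P(E|H)
     = 0.7000 × 0.3429 / 0.9500
     = 0.24003000 / 0.9500
     = 0.2527


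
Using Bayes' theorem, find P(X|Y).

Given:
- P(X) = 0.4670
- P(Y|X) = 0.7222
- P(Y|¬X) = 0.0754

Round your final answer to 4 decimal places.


Bayes' theorem: P(X|Y) = P(Y|X) × P(X) / P(Y)

Step 1: Calculate P(Y) using law of total probability
P(Y) = P(Y|X)P(X) + P(Y|¬X)P(¬X)
     = 0.7222 × 0.4670 + 0.0754 × 0.5330
     = 0.33726740 + 0.04018820
     = 0.37745560

Step 2: Apply Bayes' theorem
P(X|Y) = P(Y|X) × P(X) / P(Y)
       = 0.33726740 / 0.37745560
       = 0.8935


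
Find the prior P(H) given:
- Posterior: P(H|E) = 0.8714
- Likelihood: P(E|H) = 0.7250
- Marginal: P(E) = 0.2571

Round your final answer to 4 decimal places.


From Bayes' theorem: P(H|E) = P(E|H) × P(H) / P(E)

Rearranging for P(H):
P(H) = P(H|E) × P(E) / P(E|H)
     = 0.8714 × 0.2571 / 0.7250
     = 0.22403694 / 0.7250
     = 0.3090


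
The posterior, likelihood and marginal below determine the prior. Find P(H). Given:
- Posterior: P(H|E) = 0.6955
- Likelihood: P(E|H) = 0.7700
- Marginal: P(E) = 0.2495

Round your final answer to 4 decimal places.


From Bayes' theorem: P(H|E) = P(E|H) × P(H) / P(E)

Rearranging for P(H):
P(H) = P(H|E) × P(E) / P(E|H)
     = 0.6955 × 0.2495 / 0.7700
     = 0.17352725 / 0.7700
     = 0.2254


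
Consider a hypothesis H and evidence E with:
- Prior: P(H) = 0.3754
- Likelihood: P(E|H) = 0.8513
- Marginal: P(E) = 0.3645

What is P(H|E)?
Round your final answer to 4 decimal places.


Using Bayes' theorem:

P(H|E) = P(E|H) × P(H) / P(E)
       = 0.8513 × 0.3754 / 0.3645
       = 0.31957802 / 0.3645
       = 0.8768

The evidence strengthens our belief in H.
Prior: 0.3754 → Posterior: 0.8768


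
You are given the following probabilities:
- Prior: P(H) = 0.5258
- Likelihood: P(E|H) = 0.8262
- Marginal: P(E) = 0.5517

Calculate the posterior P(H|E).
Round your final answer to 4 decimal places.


Using Bayes' theorem:

P(H|E) = P(E|H) × P(H) / P(E)
       = 0.8262 × 0.5258 / 0.5517
       = 0.43441596 / 0.5517
       = 0.7874

The evidence strengthens our belief in H.
Prior: 0.5258 → Posterior: 0.7874


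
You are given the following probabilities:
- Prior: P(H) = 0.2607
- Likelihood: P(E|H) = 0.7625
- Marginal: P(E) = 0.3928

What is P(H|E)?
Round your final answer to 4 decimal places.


Using Bayes' theorem:

P(H|E) = P(E|H) × P(H) / P(E)
       = 0.7625 × 0.2607 / 0.3928
       = 0.19878375 / 0.3928
       = 0.5061

The evidence strengthens our belief in H.
Prior: 0.2607 → Posterior: 0.5061


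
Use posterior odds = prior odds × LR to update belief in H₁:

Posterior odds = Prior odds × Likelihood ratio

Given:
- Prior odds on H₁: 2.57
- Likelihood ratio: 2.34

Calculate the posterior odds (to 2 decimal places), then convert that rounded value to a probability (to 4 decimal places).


Step 1: Calculate posterior odds
Posterior odds = Prior odds × LR
               = 2.57 × 2.34
               = 6.01

Step 2: Convert to probability
P(H₁|E) = Posterior odds / (1 + Posterior odds)
       = 6.01 / (1 + 6.01)
       = 6.01 / 7.01
       = 0.8573

The evidence increased P(H₁) from 0.7199 to 0.8573.


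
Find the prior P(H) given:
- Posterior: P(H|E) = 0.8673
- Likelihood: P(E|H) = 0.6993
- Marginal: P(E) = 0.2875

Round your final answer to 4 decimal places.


From Bayes' theorem: P(H|E) = P(E|H) × P(H) / P(E)

Rearranging for P(H):
P(H) = P(H|E) × P(E) / P(E|H)
     = 0.8673 × 0.2875 / 0.6993
     = 0.24934875 / 0.6993
     = 0.3566


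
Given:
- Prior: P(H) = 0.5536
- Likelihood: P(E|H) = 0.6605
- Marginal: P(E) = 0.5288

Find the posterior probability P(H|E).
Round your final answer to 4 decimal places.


Using Bayes' theorem:

P(H|E) = P(E|H) × P(H) / P(E)
       = 0.6605 × 0.5536 / 0.5288
       = 0.36565280 / 0.5288
       = 0.6915

The evidence strengthens our belief in H.
Prior: 0.5536 → Posterior: 0.6915


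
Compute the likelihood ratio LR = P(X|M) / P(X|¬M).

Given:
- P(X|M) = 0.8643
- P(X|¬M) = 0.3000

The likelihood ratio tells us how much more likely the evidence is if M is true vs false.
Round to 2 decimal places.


Likelihood Ratio (LR) = P(X|M) / P(X|¬M)

LR = 0.8643 / 0.3000
   = 2.88

The evidence is 2.88 times more likely if M is true than if M is false.
Because LR exceeds 1, X is evidence for M.


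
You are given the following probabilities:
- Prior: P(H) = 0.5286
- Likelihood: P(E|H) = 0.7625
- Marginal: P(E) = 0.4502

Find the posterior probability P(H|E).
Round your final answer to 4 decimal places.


Using Bayes' theorem:

P(H|E) = P(E|H) × P(H) / P(E)
       = 0.7625 × 0.5286 / 0.4502
       = 0.40305750 / 0.4502
       = 0.8953

The evidence strengthens our belief in H.
Prior: 0.5286 → Posterior: 0.8953


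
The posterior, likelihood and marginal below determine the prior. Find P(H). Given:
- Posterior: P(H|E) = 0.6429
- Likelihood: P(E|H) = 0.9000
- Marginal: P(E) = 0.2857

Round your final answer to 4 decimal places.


From Bayes' theorem: P(H|E) = P(E|H) × P(H) / P(E)

Rearranging for P(H):
P(H) = P(H|E) × P(E) / P(E|H)
     = 0.6429 × 0.2857 / 0.9000
     = 0.18367653 / 0.9000
     = 0.2041


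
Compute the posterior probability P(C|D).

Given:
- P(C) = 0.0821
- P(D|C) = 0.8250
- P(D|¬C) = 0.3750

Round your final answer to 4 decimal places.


Bayes' theorem: P(C|D) = P(D|C) × P(C) / P(D)

Step 1: Calculate P(D) using law of total probability
P(D) = P(D|C)P(C) + P(D|¬C)P(¬C)
     = 0.8250 × 0.0821 + 0.3750 × 0.9179
     = 0.06773250 + 0.34421250
     = 0.41194500

Step 2: Apply Bayes' theorem
P(C|D) = P(D|C) × P(C) / P(D)
       = 0.06773250 / 0.41194500
       = 0.1644


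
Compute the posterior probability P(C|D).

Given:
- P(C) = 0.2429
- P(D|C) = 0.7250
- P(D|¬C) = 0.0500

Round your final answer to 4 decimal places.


Bayes' theorem: P(C|D) = P(D|C) × P(C) / P(D)

Step 1: Calculate P(D) using law of total probability
P(D) = P(D|C)P(C) + P(D|¬C)P(¬C)
     = 0.7250 × 0.2429 + 0.0500 × 0.7571
     = 0.17610250 + 0.03785500
     = 0.21395750

Step 2: Apply Bayes' theorem
P(C|D) = P(D|C) × P(C) / P(D)
       = 0.17610250 / 0.21395750
       = 0.8231


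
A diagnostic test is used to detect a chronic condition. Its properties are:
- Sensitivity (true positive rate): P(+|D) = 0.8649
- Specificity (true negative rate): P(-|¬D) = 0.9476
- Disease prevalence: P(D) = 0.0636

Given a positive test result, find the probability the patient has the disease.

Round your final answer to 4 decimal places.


Let D = has disease, + = positive test

Given:
- P(D) = 0.0636 (prevalence)
- P(+|D) = 0.8649 (sensitivity)
- P(-|¬D) = 0.9476 (specificity)
- P(+|¬D) = 0.0524 (false positive rate = 1 - specificity)

Step 1: Find P(+)
P(+) = P(+|D)P(D) + P(+|¬D)P(¬D)
     = 0.8649 × 0.0636 + 0.0524 × 0.9364
     = 0.05500764 + 0.04906736
     = 0.10407500

Step 2: Apply Bayes' theorem for P(D|+)
P(D|+) = P(+|D)P(D) / P(+)
       = 0.05500764 / 0.10407500
       = 0.5285


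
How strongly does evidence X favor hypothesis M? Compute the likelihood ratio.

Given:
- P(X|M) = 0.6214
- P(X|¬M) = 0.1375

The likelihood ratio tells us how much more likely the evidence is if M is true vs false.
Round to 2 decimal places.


Likelihood Ratio (LR) = P(X|M) / P(X|¬M)

LR = 0.6214 / 0.1375
   = 4.52

The evidence is 4.52 times more likely if M is true than if M is false.
Because LR exceeds 1, X is evidence for M.


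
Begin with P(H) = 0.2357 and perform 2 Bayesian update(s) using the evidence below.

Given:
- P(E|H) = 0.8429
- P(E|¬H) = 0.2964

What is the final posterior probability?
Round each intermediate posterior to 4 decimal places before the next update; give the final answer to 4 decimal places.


Sequential Bayesian updating:

Initial prior: P(H) = 0.2357

Update 1:
  P(E) = 0.8429 × 0.2357 + 0.2964 × 0.7643 = 0.19867153 + 0.22653852 = 0.42521005
  P(H|E) = 0.19867153 / 0.42521005 = 0.4672

Update 2:
  P(E) = 0.8429 × 0.4672 + 0.2964 × 0.5328 = 0.39380288 + 0.15792192 = 0.55172480
  P(H|E) = 0.39380288 / 0.55172480 = 0.7138

Final posterior: 0.7138


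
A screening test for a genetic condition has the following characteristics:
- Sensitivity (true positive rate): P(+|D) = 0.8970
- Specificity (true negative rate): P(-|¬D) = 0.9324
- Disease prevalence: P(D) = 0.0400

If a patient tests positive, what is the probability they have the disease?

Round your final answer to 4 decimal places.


Let D = has disease, + = positive test

Given:
- P(D) = 0.0400 (prevalence)
- P(+|D) = 0.8970 (sensitivity)
- P(-|¬D) = 0.9324 (specificity)
- P(+|¬D) = 0.0676 (false positive rate = 1 - specificity)

Step 1: Find P(+)
P(+) = P(+|D)P(D) + P(+|¬D)P(¬D)
     = 0.8970 × 0.0400 + 0.0676 × 0.9600
     = 0.03588000 + 0.06489600
     = 0.10077600

Step 2: Apply Bayes' theorem for P(D|+)
P(D|+) = P(+|D)P(D) / P(+)
       = 0.03588000 / 0.10077600
       = 0.3560


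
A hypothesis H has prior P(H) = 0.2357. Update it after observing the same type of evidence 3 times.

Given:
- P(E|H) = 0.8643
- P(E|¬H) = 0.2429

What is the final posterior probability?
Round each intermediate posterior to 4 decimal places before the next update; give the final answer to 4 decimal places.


Sequential Bayesian updating:

Initial prior: P(H) = 0.2357

Update 1:
  P(E) = 0.8643 × 0.2357 + 0.2429 × 0.7643 = 0.20371551 + 0.18564847 = 0.38936398
  P(H|E) = 0.20371551 / 0.38936398 = 0.5232

Update 2:
  P(E) = 0.8643 × 0.5232 + 0.2429 × 0.4768 = 0.45220176 + 0.11581472 = 0.56801648
  P(H|E) = 0.45220176 / 0.56801648 = 0.7961

Update 3:
  P(E) = 0.8643 × 0.7961 + 0.2429 × 0.2039 = 0.68806923 + 0.04952731 = 0.73759654
  P(H|E) = 0.68806923 / 0.73759654 = 0.9329

Final posterior: 0.9329


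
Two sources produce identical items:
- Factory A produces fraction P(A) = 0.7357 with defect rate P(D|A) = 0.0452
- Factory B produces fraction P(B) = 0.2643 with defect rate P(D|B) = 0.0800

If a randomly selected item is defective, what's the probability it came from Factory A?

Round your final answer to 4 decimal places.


Let A = from Factory A, D = defective

Given:
- P(A) = 0.7357, P(B) = 0.2643
- P(D|A) = 0.0452, P(D|B) = 0.0800

Step 1: Find P(D)
P(D) = P(D|A)P(A) + P(D|B)P(B)
     = 0.0452 × 0.7357 + 0.0800 × 0.2643
     = 0.03325364 + 0.02114400
     = 0.05439764

Step 2: Apply Bayes' theorem
P(A|D) = P(D|A)P(A) / P(D)
       = 0.03325364 / 0.05439764
       = 0.6113


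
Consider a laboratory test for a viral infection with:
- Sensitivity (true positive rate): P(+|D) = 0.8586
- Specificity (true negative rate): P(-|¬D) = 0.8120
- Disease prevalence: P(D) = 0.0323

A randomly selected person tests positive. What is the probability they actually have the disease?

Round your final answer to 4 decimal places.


Let D = has disease, + = positive test

Given:
- P(D) = 0.0323 (prevalence)
- P(+|D) = 0.8586 (sensitivity)
- P(-|¬D) = 0.8120 (specificity)
- P(+|¬D) = 0.1880 (false positive rate = 1 - specificity)

Step 1: Find P(+)
P(+) = P(+|D)P(D) + P(+|¬D)P(¬D)
     = 0.8586 × 0.0323 + 0.1880 × 0.9677
     = 0.02773278 + 0.18192760
     = 0.20966038

Step 2: Apply Bayes' theorem for P(D|+)
P(D|+) = P(+|D)P(D) / P(+)
       = 0.02773278 / 0.20966038
       = 0.1323


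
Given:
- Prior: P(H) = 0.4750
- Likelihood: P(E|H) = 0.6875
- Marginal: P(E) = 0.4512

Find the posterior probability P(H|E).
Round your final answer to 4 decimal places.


Using Bayes' theorem:

P(H|E) = P(E|H) × P(H) / P(E)
       = 0.6875 × 0.4750 / 0.4512
       = 0.32656250 / 0.4512
       = 0.7238

The evidence strengthens our belief in H.
Prior: 0.4750 → Posterior: 0.7238


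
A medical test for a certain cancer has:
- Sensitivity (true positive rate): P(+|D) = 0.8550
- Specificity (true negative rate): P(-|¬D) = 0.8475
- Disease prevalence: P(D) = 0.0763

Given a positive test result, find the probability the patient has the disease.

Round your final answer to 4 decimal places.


Let D = has disease, + = positive test

Given:
- P(D) = 0.0763 (prevalence)
- P(+|D) = 0.8550 (sensitivity)
- P(-|¬D) = 0.8475 (specificity)
- P(+|¬D) = 0.1525 (false positive rate = 1 - specificity)

Step 1: Find P(+)
P(+) = P(+|D)P(D) + P(+|¬D)P(¬D)
     = 0.8550 × 0.0763 + 0.1525 × 0.9237
     = 0.06523650 + 0.14086425
     = 0.20610075

Step 2: Apply Bayes' theorem for P(D|+)
P(D|+) = P(+|D)P(D) / P(+)
       = 0.06523650 / 0.20610075
       = 0.3165


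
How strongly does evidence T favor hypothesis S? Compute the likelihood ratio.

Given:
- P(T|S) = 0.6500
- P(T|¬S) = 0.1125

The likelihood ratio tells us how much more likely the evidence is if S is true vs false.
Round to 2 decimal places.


Likelihood Ratio (LR) = P(T|S) / P(T|¬S)

LR = 0.6500 / 0.1125
   = 5.78

The evidence is 5.78 times more likely if S is true than if S is false.
Because LR exceeds 1, T is evidence for S.


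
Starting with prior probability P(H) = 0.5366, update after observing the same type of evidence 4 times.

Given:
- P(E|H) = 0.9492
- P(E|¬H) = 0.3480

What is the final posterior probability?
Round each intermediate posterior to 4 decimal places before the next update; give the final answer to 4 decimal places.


Sequential Bayesian updating:

Initial prior: P(H) = 0.5366

Update 1:
  P(E) = 0.9492 × 0.5366 + 0.3480 × 0.4634 = 0.50934072 + 0.16126320 = 0.67060392
  P(H|E) = 0.50934072 / 0.67060392 = 0.7595

Update 2:
  P(E) = 0.9492 × 0.7595 + 0.3480 × 0.2405 = 0.72091740 + 0.08369400 = 0.80461140
  P(H|E) = 0.72091740 / 0.80461140 = 0.8960

Update 3:
  P(E) = 0.9492 × 0.8960 + 0.3480 × 0.1040 = 0.85048320 + 0.03619200 = 0.88667520
  P(H|E) = 0.85048320 / 0.88667520 = 0.9592

Update 4:
  P(E) = 0.9492 × 0.9592 + 0.3480 × 0.0408 = 0.91047264 + 0.01419840 = 0.92467104
  P(H|E) = 0.91047264 / 0.92467104 = 0.9846

Final posterior: 0.9846


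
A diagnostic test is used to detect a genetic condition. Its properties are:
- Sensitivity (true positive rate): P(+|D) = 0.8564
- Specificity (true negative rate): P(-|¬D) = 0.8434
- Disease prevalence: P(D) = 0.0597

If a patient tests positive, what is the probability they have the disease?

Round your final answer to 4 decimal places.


Let D = has disease, + = positive test

Given:
- P(D) = 0.0597 (prevalence)
- P(+|D) = 0.8564 (sensitivity)
- P(-|¬D) = 0.8434 (specificity)
- P(+|¬D) = 0.1566 (false positive rate = 1 - specificity)

Step 1: Find P(+)
P(+) = P(+|D)P(D) + P(+|¬D)P(¬D)
     = 0.8564 × 0.0597 + 0.1566 × 0.9403
     = 0.05112708 + 0.14725098
     = 0.19837806

Step 2: Apply Bayes' theorem for P(D|+)
P(D|+) = P(+|D)P(D) / P(+)
       = 0.05112708 / 0.19837806
       = 0.2577


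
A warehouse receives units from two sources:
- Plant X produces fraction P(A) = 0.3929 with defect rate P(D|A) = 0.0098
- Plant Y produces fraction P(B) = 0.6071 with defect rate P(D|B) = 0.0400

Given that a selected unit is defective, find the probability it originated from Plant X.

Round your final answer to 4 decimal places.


Let A = from Plant X, D = defective

Given:
- P(A) = 0.3929, P(B) = 0.6071
- P(D|A) = 0.0098, P(D|B) = 0.0400

Step 1: Find P(D)
P(D) = P(D|A)P(A) + P(D|B)P(B)
     = 0.0098 × 0.3929 + 0.0400 × 0.6071
     = 0.00385042 + 0.02428400
     = 0.02813442

Step 2: Apply Bayes' theorem
P(A|D) = P(D|A)P(A) / P(D)
       = 0.00385042 / 0.02813442
       = 0.1369


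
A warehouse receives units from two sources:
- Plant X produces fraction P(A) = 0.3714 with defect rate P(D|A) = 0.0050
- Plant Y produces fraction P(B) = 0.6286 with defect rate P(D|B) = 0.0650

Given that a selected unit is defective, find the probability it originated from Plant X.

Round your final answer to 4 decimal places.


Let A = from Plant X, D = defective

Given:
- P(A) = 0.3714, P(B) = 0.6286
- P(D|A) = 0.0050, P(D|B) = 0.0650

Step 1: Find P(D)
P(D) = P(D|A)P(A) + P(D|B)P(B)
     = 0.0050 × 0.3714 + 0.0650 × 0.6286
     = 0.00185700 + 0.04085900
     = 0.04271600

Step 2: Apply Bayes' theorem
P(A|D) = P(D|A)P(A) / P(D)
       = 0.00185700 / 0.04271600
       = 0.0435


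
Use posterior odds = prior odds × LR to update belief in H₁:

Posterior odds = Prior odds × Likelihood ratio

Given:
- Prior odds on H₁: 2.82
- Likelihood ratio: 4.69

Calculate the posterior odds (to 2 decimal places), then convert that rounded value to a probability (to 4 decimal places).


Step 1: Calculate posterior odds
Posterior odds = Prior odds × LR
               = 2.82 × 4.69
               = 13.23

Step 2: Convert to probability
P(H₁|E) = Posterior odds / (1 + Posterior odds)
       = 13.23 / (1 + 13.23)
       = 13.23 / 14.23
       = 0.9297

The evidence increased P(H₁) from 0.7382 to 0.9297.


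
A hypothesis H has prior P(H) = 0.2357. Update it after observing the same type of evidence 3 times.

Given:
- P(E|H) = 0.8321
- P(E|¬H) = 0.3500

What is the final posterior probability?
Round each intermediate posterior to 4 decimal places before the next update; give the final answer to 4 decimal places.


Sequential Bayesian updating:

Initial prior: P(H) = 0.2357

Update 1:
  P(E) = 0.8321 × 0.2357 + 0.3500 × 0.7643 = 0.19612597 + 0.26750500 = 0.46363097
  P(H|E) = 0.19612597 / 0.46363097 = 0.4230

Update 2:
  P(E) = 0.8321 × 0.4230 + 0.3500 × 0.5770 = 0.35197830 + 0.20195000 = 0.55392830
  P(H|E) = 0.35197830 / 0.55392830 = 0.6354

Update 3:
  P(E) = 0.8321 × 0.6354 + 0.3500 × 0.3646 = 0.52871634 + 0.12761000 = 0.65632634
  P(H|E) = 0.52871634 / 0.65632634 = 0.8056

Final posterior: 0.8056


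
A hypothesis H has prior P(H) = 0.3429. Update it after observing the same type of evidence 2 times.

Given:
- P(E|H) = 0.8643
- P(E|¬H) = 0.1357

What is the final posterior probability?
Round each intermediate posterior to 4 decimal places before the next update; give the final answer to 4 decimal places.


Sequential Bayesian updating:

Initial prior: P(H) = 0.3429

Update 1:
  P(E) = 0.8643 × 0.3429 + 0.1357 × 0.6571 = 0.29636847 + 0.08916847 = 0.38553694
  P(H|E) = 0.29636847 / 0.38553694 = 0.7687

Update 2:
  P(E) = 0.8643 × 0.7687 + 0.1357 × 0.2313 = 0.66438741 + 0.03138741 = 0.69577482
  P(H|E) = 0.66438741 / 0.69577482 = 0.9549

Final posterior: 0.9549


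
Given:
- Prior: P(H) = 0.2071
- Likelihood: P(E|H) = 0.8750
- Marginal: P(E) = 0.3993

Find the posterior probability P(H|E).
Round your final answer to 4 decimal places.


Using Bayes' theorem:

P(H|E) = P(E|H) × P(H) / P(E)
       = 0.8750 × 0.2071 / 0.3993
       = 0.18121250 / 0.3993
       = 0.4538

The evidence strengthens our belief in H.
Prior: 0.2071 → Posterior: 0.4538


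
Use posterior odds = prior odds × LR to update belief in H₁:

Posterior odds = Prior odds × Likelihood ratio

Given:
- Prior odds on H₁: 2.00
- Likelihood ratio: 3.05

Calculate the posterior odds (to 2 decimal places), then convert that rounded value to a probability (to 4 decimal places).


Step 1: Calculate posterior odds
Posterior odds = Prior odds × LR
               = 2.00 × 3.05
               = 6.10

Step 2: Convert to probability
P(H₁|E) = Posterior odds / (1 + Posterior odds)
       = 6.10 / (1 + 6.10)
       = 6.10 / 7.10
       = 0.8592

The evidence increased P(H₁) from 0.6667 to 0.8592.


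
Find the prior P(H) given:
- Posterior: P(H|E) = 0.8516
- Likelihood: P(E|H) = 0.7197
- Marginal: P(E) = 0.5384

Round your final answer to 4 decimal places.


From Bayes' theorem: P(H|E) = P(E|H) × P(H) / P(E)

Rearranging for P(H):
P(H) = P(H|E) × P(E) / P(E|H)
     = 0.8516 × 0.5384 / 0.7197
     = 0.45850144 / 0.7197
     = 0.6371


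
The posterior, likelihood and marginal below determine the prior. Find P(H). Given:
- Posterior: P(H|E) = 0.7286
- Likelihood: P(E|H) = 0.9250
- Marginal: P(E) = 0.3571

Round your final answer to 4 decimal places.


From Bayes' theorem: P(H|E) = P(E|H) × P(H) / P(E)

Rearranging for P(H):
P(H) = P(H|E) × P(E) / P(E|H)
     = 0.7286 × 0.3571 / 0.9250
     = 0.26018306 / 0.9250
     = 0.2813


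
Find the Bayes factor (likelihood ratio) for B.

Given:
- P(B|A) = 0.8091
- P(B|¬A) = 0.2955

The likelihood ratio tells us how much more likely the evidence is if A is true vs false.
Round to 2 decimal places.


Likelihood Ratio (LR) = P(B|A) / P(B|¬A)

LR = 0.8091 / 0.2955
   = 2.74

The evidence is 2.74 times more likely if A is true than if A is false.
LR > 1, so observing B raises the odds in favor of A.


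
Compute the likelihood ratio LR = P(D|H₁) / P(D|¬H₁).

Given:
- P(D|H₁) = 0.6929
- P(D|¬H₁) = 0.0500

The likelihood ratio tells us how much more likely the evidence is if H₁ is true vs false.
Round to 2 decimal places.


Likelihood Ratio (LR) = P(D|H₁) / P(D|¬H₁)

LR = 0.6929 / 0.0500
   = 13.86

The evidence is 13.86 times more likely if H₁ is true than if H₁ is false.
Because LR exceeds 1, D is evidence for H₁.


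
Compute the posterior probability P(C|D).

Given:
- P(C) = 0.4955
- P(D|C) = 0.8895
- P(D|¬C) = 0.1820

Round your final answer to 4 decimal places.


Bayes' theorem: P(C|D) = P(D|C) × P(C) / P(D)

Step 1: Calculate P(D) using law of total probability
P(D) = P(D|C)P(C) + P(D|¬C)P(¬C)
     = 0.8895 × 0.4955 + 0.1820 × 0.5045
     = 0.44074725 + 0.09181900
     = 0.53256625

Step 2: Apply Bayes' theorem
P(C|D) = P(D|C) × P(C) / P(D)
       = 0.44074725 / 0.53256625
       = 0.8276


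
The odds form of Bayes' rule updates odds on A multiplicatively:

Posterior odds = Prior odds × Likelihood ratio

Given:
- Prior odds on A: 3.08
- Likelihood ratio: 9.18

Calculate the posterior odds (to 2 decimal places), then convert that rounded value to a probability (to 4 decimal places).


Step 1: Calculate posterior odds
Posterior odds = Prior odds × LR
               = 3.08 × 9.18
               = 28.27

Step 2: Convert to probability
P(A|E) = Posterior odds / (1 + Posterior odds)
       = 28.27 / (1 + 28.27)
       = 28.27 / 29.27
       = 0.9658

The evidence increased P(A) from 0.7549 to 0.9658.


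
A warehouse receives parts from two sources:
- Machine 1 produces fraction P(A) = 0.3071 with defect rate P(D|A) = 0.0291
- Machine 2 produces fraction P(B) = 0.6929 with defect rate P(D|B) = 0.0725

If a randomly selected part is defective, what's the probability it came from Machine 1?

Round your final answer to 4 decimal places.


Let A = from Machine 1, D = defective

Given:
- P(A) = 0.3071, P(B) = 0.6929
- P(D|A) = 0.0291, P(D|B) = 0.0725

Step 1: Find P(D)
P(D) = P(D|A)P(A) + P(D|B)P(B)
     = 0.0291 × 0.3071 + 0.0725 × 0.6929
     = 0.00893661 + 0.05023525
     = 0.05917186

Step 2: Apply Bayes' theorem
P(A|D) = P(D|A)P(A) / P(D)
       = 0.00893661 / 0.05917186
       = 0.1510


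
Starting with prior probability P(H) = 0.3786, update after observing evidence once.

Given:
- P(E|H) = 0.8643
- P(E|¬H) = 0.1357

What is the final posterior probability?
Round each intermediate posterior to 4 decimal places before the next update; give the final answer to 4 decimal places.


Sequential Bayesian updating:

Initial prior: P(H) = 0.3786

Update 1:
  P(E) = 0.8643 × 0.3786 + 0.1357 × 0.6214 = 0.32722398 + 0.08432398 = 0.41154796
  P(H|E) = 0.32722398 / 0.41154796 = 0.7951

Final posterior: 0.7951


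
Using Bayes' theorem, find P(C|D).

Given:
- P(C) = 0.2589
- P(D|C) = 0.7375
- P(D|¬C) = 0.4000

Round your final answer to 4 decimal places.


Bayes' theorem: P(C|D) = P(D|C) × P(C) / P(D)

Step 1: Calculate P(D) using law of total probability
P(D) = P(D|C)P(C) + P(D|¬C)P(¬C)
     = 0.7375 × 0.2589 + 0.4000 × 0.7411
     = 0.19093875 + 0.29644000
     = 0.48737875

Step 2: Apply Bayes' theorem
P(C|D) = P(D|C) × P(C) / P(D)
       = 0.19093875 / 0.48737875
       = 0.3918


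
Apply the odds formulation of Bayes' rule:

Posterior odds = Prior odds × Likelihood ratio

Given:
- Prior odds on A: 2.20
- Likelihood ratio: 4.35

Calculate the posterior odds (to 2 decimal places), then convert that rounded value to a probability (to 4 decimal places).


Step 1: Calculate posterior odds
Posterior odds = Prior odds × LR
               = 2.20 × 4.35
               = 9.57

Step 2: Convert to probability
P(A|E) = Posterior odds / (1 + Posterior odds)
       = 9.57 / (1 + 9.57)
       = 9.57 / 10.57
       = 0.9054

The evidence increased P(A) from 0.6875 to 0.9054.


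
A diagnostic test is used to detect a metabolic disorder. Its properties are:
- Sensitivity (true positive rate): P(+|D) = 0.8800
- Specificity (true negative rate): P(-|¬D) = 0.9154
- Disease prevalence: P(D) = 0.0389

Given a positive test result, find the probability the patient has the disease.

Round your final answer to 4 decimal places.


Let D = has disease, + = positive test

Given:
- P(D) = 0.0389 (prevalence)
- P(+|D) = 0.8800 (sensitivity)
- P(-|¬D) = 0.9154 (specificity)
- P(+|¬D) = 0.0846 (false positive rate = 1 - specificity)

Step 1: Find P(+)
P(+) = P(+|D)P(D) + P(+|¬D)P(¬D)
     = 0.8800 × 0.0389 + 0.0846 × 0.9611
     = 0.03423200 + 0.08130906
     = 0.11554106

Step 2: Apply Bayes' theorem for P(D|+)
P(D|+) = P(+|D)P(D) / P(+)
       = 0.03423200 / 0.11554106
       = 0.2963


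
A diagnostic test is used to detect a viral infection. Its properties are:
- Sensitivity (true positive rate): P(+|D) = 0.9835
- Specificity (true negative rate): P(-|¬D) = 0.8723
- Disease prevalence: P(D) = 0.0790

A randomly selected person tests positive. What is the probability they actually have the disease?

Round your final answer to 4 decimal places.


Let D = has disease, + = positive test

Given:
- P(D) = 0.0790 (prevalence)
- P(+|D) = 0.9835 (sensitivity)
- P(-|¬D) = 0.8723 (specificity)
- P(+|¬D) = 0.1277 (false positive rate = 1 - specificity)

Step 1: Find P(+)
P(+) = P(+|D)P(D) + P(+|¬D)P(¬D)
     = 0.9835 × 0.0790 + 0.1277 × 0.9210
     = 0.07769650 + 0.11761170
     = 0.19530820

Step 2: Apply Bayes' theorem for P(D|+)
P(D|+) = P(+|D)P(D) / P(+)
       = 0.07769650 / 0.19530820
       = 0.3978


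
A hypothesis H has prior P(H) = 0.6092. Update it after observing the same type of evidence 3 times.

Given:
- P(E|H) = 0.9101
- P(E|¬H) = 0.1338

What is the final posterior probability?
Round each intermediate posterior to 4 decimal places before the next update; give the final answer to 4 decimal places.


Sequential Bayesian updating:

Initial prior: P(H) = 0.6092

Update 1:
  P(E) = 0.9101 × 0.6092 + 0.1338 × 0.3908 = 0.55443292 + 0.05228904 = 0.60672196
  P(H|E) = 0.55443292 / 0.60672196 = 0.9138

Update 2:
  P(E) = 0.9101 × 0.9138 + 0.1338 × 0.0862 = 0.83164938 + 0.01153356 = 0.84318294
  P(H|E) = 0.83164938 / 0.84318294 = 0.9863

Update 3:
  P(E) = 0.9101 × 0.9863 + 0.1338 × 0.0137 = 0.89763163 + 0.00183306 = 0.89946469
  P(H|E) = 0.89763163 / 0.89946469 = 0.9980

Final posterior: 0.9980


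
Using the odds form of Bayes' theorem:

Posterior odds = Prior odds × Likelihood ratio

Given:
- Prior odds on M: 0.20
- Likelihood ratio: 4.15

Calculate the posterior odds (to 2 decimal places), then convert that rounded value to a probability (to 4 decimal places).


Step 1: Calculate posterior odds
Posterior odds = Prior odds × LR
               = 0.20 × 4.15
               = 0.83

Step 2: Convert to probability
P(M|E) = Posterior odds / (1 + Posterior odds)
       = 0.83 / (1 + 0.83)
       = 0.83 / 1.83
       = 0.4536

The evidence increased P(M) from 0.1667 to 0.4536.


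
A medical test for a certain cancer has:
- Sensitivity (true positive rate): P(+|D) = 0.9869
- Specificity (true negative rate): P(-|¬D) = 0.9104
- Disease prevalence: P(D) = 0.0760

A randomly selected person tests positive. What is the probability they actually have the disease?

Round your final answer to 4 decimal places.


Let D = has disease, + = positive test

Given:
- P(D) = 0.0760 (prevalence)
- P(+|D) = 0.9869 (sensitivity)
- P(-|¬D) = 0.9104 (specificity)
- P(+|¬D) = 0.0896 (false positive rate = 1 - specificity)

Step 1: Find P(+)
P(+) = P(+|D)P(D) + P(+|¬D)P(¬D)
     = 0.9869 × 0.0760 + 0.0896 × 0.9240
     = 0.07500440 + 0.08279040
     = 0.15779480

Step 2: Apply Bayes' theorem for P(D|+)
P(D|+) = P(+|D)P(D) / P(+)
       = 0.07500440 / 0.15779480
       = 0.4753


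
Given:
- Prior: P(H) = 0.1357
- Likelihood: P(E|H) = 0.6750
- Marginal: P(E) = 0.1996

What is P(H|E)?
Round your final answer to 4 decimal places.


Using Bayes' theorem:

P(H|E) = P(E|H) × P(H) / P(E)
       = 0.6750 × 0.1357 / 0.1996
       = 0.09159750 / 0.1996
       = 0.4589

The evidence strengthens our belief in H.
Prior: 0.1357 → Posterior: 0.4589


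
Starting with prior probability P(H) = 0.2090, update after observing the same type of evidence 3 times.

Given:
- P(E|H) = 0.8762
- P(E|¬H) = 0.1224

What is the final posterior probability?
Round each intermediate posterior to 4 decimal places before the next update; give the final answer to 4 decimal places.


Sequential Bayesian updating:

Initial prior: P(H) = 0.2090

Update 1:
  P(E) = 0.8762 × 0.2090 + 0.1224 × 0.7910 = 0.18312580 + 0.09681840 = 0.27994420
  P(H|E) = 0.18312580 / 0.27994420 = 0.6542

Update 2:
  P(E) = 0.8762 × 0.6542 + 0.1224 × 0.3458 = 0.57321004 + 0.04232592 = 0.61553596
  P(H|E) = 0.57321004 / 0.61553596 = 0.9312

Update 3:
  P(E) = 0.8762 × 0.9312 + 0.1224 × 0.0688 = 0.81591744 + 0.00842112 = 0.82433856
  P(H|E) = 0.81591744 / 0.82433856 = 0.9898

Final posterior: 0.9898


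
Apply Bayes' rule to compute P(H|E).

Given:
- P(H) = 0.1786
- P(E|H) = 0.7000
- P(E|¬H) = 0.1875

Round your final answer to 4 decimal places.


Bayes' theorem: P(H|E) = P(E|H) × P(H) / P(E)

Step 1: Calculate P(E) using law of total probability
P(E) = P(E|H)P(H) + P(E|¬H)P(¬H)
     = 0.7000 × 0.1786 + 0.1875 × 0.8214
     = 0.12502000 + 0.15401250
     = 0.27903250

Step 2: Apply Bayes' theorem
P(H|E) = P(E|H) × P(H) / P(E)
       = 0.12502000 / 0.27903250
       = 0.4480


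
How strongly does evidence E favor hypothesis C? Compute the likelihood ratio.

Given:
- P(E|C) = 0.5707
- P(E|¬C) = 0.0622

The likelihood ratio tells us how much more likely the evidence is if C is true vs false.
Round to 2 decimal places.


Likelihood Ratio (LR) = P(E|C) / P(E|¬C)

LR = 0.5707 / 0.0622
   = 9.18

The evidence is 9.18 times more likely if C is true than if C is false.
Because LR exceeds 1, E is evidence for C.


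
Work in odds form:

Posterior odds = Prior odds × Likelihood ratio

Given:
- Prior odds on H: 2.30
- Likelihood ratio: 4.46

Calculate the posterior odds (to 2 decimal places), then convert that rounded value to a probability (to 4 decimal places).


Step 1: Calculate posterior odds
Posterior odds = Prior odds × LR
               = 2.30 × 4.46
               = 10.26

Step 2: Convert to probability
P(H|E) = Posterior odds / (1 + Posterior odds)
       = 10.26 / (1 + 10.26)
       = 10.26 / 11.26
       = 0.9112

The evidence increased P(H) from 0.6970 to 0.9112.


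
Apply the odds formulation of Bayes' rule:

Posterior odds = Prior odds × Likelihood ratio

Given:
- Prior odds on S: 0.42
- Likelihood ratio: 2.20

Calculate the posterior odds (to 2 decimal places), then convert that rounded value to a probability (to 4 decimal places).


Step 1: Calculate posterior odds
Posterior odds = Prior odds × LR
               = 0.42 × 2.20
               = 0.92

Step 2: Convert to probability
P(S|E) = Posterior odds / (1 + Posterior odds)
       = 0.92 / (1 + 0.92)
       = 0.92 / 1.92
       = 0.4792

The evidence increased P(S) from 0.2958 to 0.4792.


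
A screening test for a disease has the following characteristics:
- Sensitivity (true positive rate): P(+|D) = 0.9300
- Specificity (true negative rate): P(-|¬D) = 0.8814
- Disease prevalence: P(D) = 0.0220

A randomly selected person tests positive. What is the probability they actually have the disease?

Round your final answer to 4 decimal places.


Let D = has disease, + = positive test

Given:
- P(D) = 0.0220 (prevalence)
- P(+|D) = 0.9300 (sensitivity)
- P(-|¬D) = 0.8814 (specificity)
- P(+|¬D) = 0.1186 (false positive rate = 1 - specificity)

Step 1: Find P(+)
P(+) = P(+|D)P(D) + P(+|¬D)P(¬D)
     = 0.9300 × 0.0220 + 0.1186 × 0.9780
     = 0.02046000 + 0.11599080
     = 0.13645080

Step 2: Apply Bayes' theorem for P(D|+)
P(D|+) = P(+|D)P(D) / P(+)
       = 0.02046000 / 0.13645080
       = 0.1499


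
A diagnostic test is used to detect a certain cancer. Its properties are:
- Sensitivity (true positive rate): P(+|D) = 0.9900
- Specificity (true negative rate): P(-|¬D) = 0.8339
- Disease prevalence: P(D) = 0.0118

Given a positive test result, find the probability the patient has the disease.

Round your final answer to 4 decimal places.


Let D = has disease, + = positive test

Given:
- P(D) = 0.0118 (prevalence)
- P(+|D) = 0.9900 (sensitivity)
- P(-|¬D) = 0.8339 (specificity)
- P(+|¬D) = 0.1661 (false positive rate = 1 - specificity)

Step 1: Find P(+)
P(+) = P(+|D)P(D) + P(+|¬D)P(¬D)
     = 0.9900 × 0.0118 + 0.1661 × 0.9882
     = 0.01168200 + 0.16414002
     = 0.17582202

Step 2: Apply Bayes' theorem for P(D|+)
P(D|+) = P(+|D)P(D) / P(+)
       = 0.01168200 / 0.17582202
       = 0.0664


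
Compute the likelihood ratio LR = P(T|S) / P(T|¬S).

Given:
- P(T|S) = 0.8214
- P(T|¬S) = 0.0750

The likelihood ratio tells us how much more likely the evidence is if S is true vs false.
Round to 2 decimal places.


Likelihood Ratio (LR) = P(T|S) / P(T|¬S)

LR = 0.8214 / 0.0750
   = 10.95

The evidence is 10.95 times more likely if S is true than if S is false.
Since LR > 1, the evidence supports S over ¬S.


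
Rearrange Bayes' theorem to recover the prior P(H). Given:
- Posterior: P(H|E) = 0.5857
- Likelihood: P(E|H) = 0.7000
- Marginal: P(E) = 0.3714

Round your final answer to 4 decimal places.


From Bayes' theorem: P(H|E) = P(E|H) × P(H) / P(E)

Rearranging for P(H):
P(H) = P(H|E) × P(E) / P(E|H)
     = 0.5857 × 0.3714 / 0.7000
     = 0.21752898 / 0.7000
     = 0.3108


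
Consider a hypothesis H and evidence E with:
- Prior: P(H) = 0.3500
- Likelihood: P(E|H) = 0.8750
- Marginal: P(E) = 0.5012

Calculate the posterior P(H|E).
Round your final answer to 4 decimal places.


Using Bayes' theorem:

P(H|E) = P(E|H) × P(H) / P(E)
       = 0.8750 × 0.3500 / 0.5012
       = 0.30625000 / 0.5012
       = 0.6110

The evidence strengthens our belief in H.
Prior: 0.3500 → Posterior: 0.6110


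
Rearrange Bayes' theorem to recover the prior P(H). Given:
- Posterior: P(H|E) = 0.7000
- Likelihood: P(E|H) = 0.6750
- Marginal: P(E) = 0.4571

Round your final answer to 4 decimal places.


From Bayes' theorem: P(H|E) = P(E|H) × P(H) / P(E)

Rearranging for P(H):
P(H) = P(H|E) × P(E) / P(E|H)
     = 0.7000 × 0.4571 / 0.6750
     = 0.31997000 / 0.6750
     = 0.4740


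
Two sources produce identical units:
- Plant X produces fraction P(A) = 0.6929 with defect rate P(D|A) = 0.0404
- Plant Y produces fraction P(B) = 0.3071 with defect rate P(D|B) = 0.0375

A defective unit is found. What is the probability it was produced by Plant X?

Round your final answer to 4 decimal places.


Let A = from Plant X, D = defective

Given:
- P(A) = 0.6929, P(B) = 0.3071
- P(D|A) = 0.0404, P(D|B) = 0.0375

Step 1: Find P(D)
P(D) = P(D|A)P(A) + P(D|B)P(B)
     = 0.0404 × 0.6929 + 0.0375 × 0.3071
     = 0.02799316 + 0.01151625
     = 0.03950941

Step 2: Apply Bayes' theorem
P(A|D) = P(D|A)P(A) / P(D)
       = 0.02799316 / 0.03950941
       = 0.7085
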